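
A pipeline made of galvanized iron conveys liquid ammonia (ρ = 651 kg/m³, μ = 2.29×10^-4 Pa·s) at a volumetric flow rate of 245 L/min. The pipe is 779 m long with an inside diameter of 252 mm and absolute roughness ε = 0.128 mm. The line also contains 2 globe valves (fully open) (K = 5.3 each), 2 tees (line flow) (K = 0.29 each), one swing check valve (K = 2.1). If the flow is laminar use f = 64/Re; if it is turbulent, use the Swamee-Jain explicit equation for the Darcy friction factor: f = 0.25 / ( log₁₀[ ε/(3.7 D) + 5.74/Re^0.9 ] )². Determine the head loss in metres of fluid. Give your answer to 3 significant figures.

Q = 245 L/min = 245/60000 = 0.004083 m³/s.
Cross-sectional area A = πD²/4 = π(0.252)²/4 = 0.04988 m²; mean velocity V = Q/A = 0.004083/0.04988 = 0.08187 m/s.
Reynolds number Re = ρVD/μ = 651 · 0.08187 · 0.252 / 0.000229 = 5.865e+04.
Re > 4000 → turbulent. Relative roughness ε/D = 0.000128/0.252 = 0.000508. Swamee-Jain: f = 0.25/(log₁₀[0.000508/3.7 + 5.74/5.865e+04^0.9])² = 0.25/(log₁₀[0.000137 + 0.000293])² = 0.25/(-3.366)² = 0.02207.
Total minor-loss coefficient ΣK = 2·5.3 + 2·0.29 + 1·2.1 = 13.3.
ΔP = [f·L/D + ΣK]·(ρV²/2) = [0.02207·779/0.252 + 13.3]·(651·0.08187²/2) = [68.22 + 13.3]·2.182 = 177.8 Pa.
Head loss h_f = ΔP/(ρg) = 177.8/(651·9.81) = 0.0278 m.

h_f ≈ 0.0278 m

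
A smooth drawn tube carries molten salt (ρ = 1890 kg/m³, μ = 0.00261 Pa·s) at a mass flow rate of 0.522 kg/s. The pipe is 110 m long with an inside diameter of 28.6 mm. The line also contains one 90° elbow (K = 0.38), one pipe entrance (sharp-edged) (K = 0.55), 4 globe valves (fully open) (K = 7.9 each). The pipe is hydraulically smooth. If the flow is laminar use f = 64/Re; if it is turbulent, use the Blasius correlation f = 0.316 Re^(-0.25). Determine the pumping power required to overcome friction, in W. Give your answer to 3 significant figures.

A = πD²/4 = π(0.0286)²/4 = 0.0006424 m²; mean velocity V = ṁ/(ρA) = 0.522/(1890 · 0.0006424) = 0.4299 m/s.
Reynolds number Re = ρVD/μ = 1890 · 0.4299 · 0.0286 / 0.00261 = 8904.
Re > 4000 → turbulent. Smooth-pipe (Blasius): f = 0.316 Re^(-0.25) = 0.316/(8904)^0.25 = 0.03253.
Total minor-loss coefficient ΣK = 1·0.38 + 1·0.55 + 4·7.9 = 32.5.
ΔP = [f·L/D + ΣK]·(ρV²/2) = [0.03253·110/0.0286 + 32.5]·(1890·0.4299²/2) = [125.1 + 32.5]·174.7 = 2.754e+04 Pa.
Q = ṁ/ρ = 0.522/1890 = 0.0002762 m³/s.
Pumping power P = QΔP = 0.0002762·2.754e+04 = 7.605 W = 7.61 W.

P ≈ 7.61 W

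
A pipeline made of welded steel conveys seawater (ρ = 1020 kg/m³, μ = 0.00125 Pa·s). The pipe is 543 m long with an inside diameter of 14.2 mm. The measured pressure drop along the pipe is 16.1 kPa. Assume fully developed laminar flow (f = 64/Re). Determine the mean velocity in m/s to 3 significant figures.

V ≈ 0.149 m/s

For laminar flow, f = 64/Re with Re = ρVD/μ, so Darcy-Weisbach reduces to ΔP = 32μLV/D². Solving for V: V = ΔP·D²/(32μL) = 1.61e+04·(0.0142)²/(32·0.00125·543) = 0.1495 m/s.
Check: Re = ρVD/μ = 1020·0.1495·0.0142/0.00125 = 1732 < 2300, so the laminar assumption holds.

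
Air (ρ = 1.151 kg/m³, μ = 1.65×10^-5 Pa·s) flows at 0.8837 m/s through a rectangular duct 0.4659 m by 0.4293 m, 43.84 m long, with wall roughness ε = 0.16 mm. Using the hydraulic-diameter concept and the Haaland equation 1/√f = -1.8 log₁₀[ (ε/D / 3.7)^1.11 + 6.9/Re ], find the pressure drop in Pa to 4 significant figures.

ΔP ≈ 1.083 Pa

Hydraulic diameter D_h = 4A/P = 4·(0.4659·0.4293)/(2·(0.4659+0.4293)) = 0.8/1.79 = 0.4469 m.
Re = ρVD_h/μ = 1.151·0.8837·0.4469/1.65e-05 = 2.755e+04.
ε/D_h = 0.00016/0.4469 = 0.000358; Haaland gives 1/√f = -1.8 log₁₀[3.5e-05+0.00025] = 6.38, so f = 0.02457.
ΔP = f(L/D_h)(ρV²/2) = 0.02457·43.84/0.4469·0.4494 = 1.083 Pa.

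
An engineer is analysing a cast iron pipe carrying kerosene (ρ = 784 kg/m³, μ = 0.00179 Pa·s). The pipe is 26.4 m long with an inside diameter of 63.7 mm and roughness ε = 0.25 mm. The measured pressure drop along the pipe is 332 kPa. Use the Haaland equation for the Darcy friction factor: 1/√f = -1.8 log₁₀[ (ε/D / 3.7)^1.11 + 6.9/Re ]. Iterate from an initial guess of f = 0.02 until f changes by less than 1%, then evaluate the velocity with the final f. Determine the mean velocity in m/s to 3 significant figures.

V ≈ 8.43 m/s

Rearranging Darcy-Weisbach: V = √(2·ΔP·D/(f·L·ρ)). With ε/D = 0.00025/0.0637 = 0.00392, iterate starting from f = 0.02:
  f = 0.02 → V = √(2·3.32e+05·0.0637/(0.02·26.4·784)) = 10.11 m/s; Re = ρVD/μ = 2.82e+05; f → 0.02867
  f = 0.02867 → V = 8.442 m/s; Re = 2.355e+05; f → 0.02874
Converged (Δf/f < 1%). With the final f = 0.02874: V = √(2·3.32e+05·0.0637/(0.02874·26.4·784)) = 8.432 m/s.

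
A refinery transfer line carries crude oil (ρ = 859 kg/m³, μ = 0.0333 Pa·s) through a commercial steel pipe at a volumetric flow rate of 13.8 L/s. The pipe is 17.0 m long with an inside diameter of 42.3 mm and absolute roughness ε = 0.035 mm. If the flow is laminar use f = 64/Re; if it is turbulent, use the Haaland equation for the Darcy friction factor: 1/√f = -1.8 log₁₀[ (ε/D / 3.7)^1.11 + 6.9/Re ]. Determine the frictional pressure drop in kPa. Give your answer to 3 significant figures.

ΔP ≈ 523 kPa

Q = 13.8 L/s = 13.8/1000 = 0.0138 m³/s.
Cross-sectional area A = πD²/4 = π(0.0423)²/4 = 0.001405 m²; mean velocity V = Q/A = 0.0138/0.001405 = 9.82 m/s.
Reynolds number Re = ρVD/μ = 859 · 9.82 · 0.0423 / 0.0333 = 1.072e+04.
Re > 4000 → turbulent. Relative roughness ε/D = 3.5e-05/0.0423 = 0.000827. Haaland: 1/√f = -1.8 log₁₀[(0.000827/3.7)^1.11 + 6.9/1.072e+04] = -1.8 log₁₀[8.87e-05 + 0.000644] = 5.643, so f = 0.0314.
Darcy-Weisbach: ΔP = f(L/D)(ρV²/2) = 0.0314·(17/0.0423)·(859·9.82²/2) = 0.0314·401.9·4.142e+04 = 5.227e+05 Pa.
ΔP = 5.227e+05 Pa = 523 kPa.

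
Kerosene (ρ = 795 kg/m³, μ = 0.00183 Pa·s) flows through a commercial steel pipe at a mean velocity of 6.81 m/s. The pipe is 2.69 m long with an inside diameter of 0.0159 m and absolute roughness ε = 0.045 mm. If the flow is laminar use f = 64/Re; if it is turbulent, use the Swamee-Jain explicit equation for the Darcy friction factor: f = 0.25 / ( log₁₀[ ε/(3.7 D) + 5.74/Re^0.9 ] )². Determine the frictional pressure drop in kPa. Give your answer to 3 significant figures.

Reynolds number Re = ρVD/μ = 795 · 6.81 · 0.0159 / 0.00183 = 4.704e+04.
Re > 4000 → turbulent. Relative roughness ε/D = 4.5e-05/0.0159 = 0.00283. Swamee-Jain: f = 0.25/(log₁₀[0.00283/3.7 + 5.74/4.704e+04^0.9])² = 0.25/(log₁₀[0.000765 + 0.000358])² = 0.25/(-2.95)² = 0.02873.
Darcy-Weisbach: ΔP = f(L/D)(ρV²/2) = 0.02873·(2.69/0.0159)·(795·6.81²/2) = 0.02873·169.2·1.843e+04 = 8.961e+04 Pa.
ΔP = 8.961e+04 Pa = 89.6 kPa.

ΔP ≈ 89.6 kPa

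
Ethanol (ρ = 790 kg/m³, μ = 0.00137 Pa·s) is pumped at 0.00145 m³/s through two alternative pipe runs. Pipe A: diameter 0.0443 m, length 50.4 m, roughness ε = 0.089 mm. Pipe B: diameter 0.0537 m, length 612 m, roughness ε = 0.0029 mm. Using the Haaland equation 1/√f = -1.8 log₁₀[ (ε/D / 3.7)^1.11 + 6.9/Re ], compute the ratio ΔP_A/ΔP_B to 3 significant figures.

Pipe A: V = Q/A = 0.00145/0.001541 = 0.9407 m/s; Re = 2.403e+04; ε/D = 0.00201; Haaland → f = 0.02869; ΔP_A = f(L/D)(ρV²/2) = 1.141e+04 Pa.
Pipe B: V = Q/A = 0.00145/0.002265 = 0.6402 m/s; Re = 1.982e+04; ε/D = 5.4e-05; Haaland → f = 0.02589; ΔP_B = f(L/D)(ρV²/2) = 4.776e+04 Pa.
ΔP_A/ΔP_B = 1.141e+04/4.776e+04 = 0.239.

ΔP_A/ΔP_B ≈ 0.239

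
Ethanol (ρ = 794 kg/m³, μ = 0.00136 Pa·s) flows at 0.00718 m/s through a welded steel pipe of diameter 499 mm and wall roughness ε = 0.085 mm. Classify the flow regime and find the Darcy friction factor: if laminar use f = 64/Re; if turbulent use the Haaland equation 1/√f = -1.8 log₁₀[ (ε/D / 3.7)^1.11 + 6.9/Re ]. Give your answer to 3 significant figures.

Re = ρVD/μ = 794·0.00718·0.499/0.00136 = 2092.
Re < 2300 → laminar, so f = 64/Re = 0.0306 (roughness is irrelevant in laminar flow).

f ≈ 0.0306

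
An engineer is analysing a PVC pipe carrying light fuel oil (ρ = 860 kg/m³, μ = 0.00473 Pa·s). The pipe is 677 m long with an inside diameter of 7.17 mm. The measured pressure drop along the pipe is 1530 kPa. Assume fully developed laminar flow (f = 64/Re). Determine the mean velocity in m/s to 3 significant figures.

For laminar flow, f = 64/Re with Re = ρVD/μ, so Darcy-Weisbach reduces to ΔP = 32μLV/D². Solving for V: V = ΔP·D²/(32μL) = 1.53e+06·(0.00717)²/(32·0.00473·677) = 0.7676 m/s.
Check: Re = ρVD/μ = 860·0.7676·0.00717/0.00473 = 1001 < 2300, so the laminar assumption holds.

V ≈ 0.768 m/s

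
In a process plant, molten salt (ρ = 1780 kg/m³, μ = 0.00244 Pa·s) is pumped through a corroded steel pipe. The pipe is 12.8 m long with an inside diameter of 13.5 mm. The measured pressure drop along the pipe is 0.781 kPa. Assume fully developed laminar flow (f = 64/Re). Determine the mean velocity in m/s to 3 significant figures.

For laminar flow, f = 64/Re with Re = ρVD/μ, so Darcy-Weisbach reduces to ΔP = 32μLV/D². Solving for V: V = ΔP·D²/(32μL) = 781·(0.0135)²/(32·0.00244·12.8) = 0.1424 m/s.
Check: Re = ρVD/μ = 1780·0.1424·0.0135/0.00244 = 1403 < 2300, so the laminar assumption holds.

V ≈ 0.142 m/s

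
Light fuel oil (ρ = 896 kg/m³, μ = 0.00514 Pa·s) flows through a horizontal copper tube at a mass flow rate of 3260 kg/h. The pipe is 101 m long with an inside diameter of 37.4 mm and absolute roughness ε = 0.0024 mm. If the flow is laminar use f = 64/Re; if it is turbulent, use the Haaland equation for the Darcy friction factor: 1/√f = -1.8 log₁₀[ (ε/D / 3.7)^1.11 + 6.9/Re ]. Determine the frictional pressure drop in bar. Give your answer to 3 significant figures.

ΔP ≈ 0.366 bar

ṁ = 3260 kg/h = 3260/3600 = 0.9056 kg/s.
A = πD²/4 = π(0.0374)²/4 = 0.001099 m²; mean velocity V = ṁ/(ρA) = 0.9056/(896 · 0.001099) = 0.92 m/s.
Reynolds number Re = ρVD/μ = 896 · 0.92 · 0.0374 / 0.00514 = 5998.
Re > 4000 → turbulent. Relative roughness ε/D = 2.4e-06/0.0374 = 6.42e-05. Haaland: 1/√f = -1.8 log₁₀[(6.42e-05/3.7)^1.11 + 6.9/5998] = -1.8 log₁₀[5.19e-06 + 0.00115] = 5.287, so f = 0.03578.
Darcy-Weisbach: ΔP = f(L/D)(ρV²/2) = 0.03578·(101/0.0374)·(896·0.92²/2) = 0.03578·2701·379.2 = 3.663e+04 Pa.
ΔP = 3.663e+04 Pa = 0.366 bar.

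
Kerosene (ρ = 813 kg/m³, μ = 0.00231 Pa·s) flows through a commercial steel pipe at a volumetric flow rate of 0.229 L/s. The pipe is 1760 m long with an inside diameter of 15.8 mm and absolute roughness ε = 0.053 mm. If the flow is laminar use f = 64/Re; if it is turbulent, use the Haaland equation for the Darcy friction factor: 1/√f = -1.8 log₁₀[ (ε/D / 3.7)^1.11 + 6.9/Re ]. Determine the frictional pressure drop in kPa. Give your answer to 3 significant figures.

ΔP ≈ 2380 kPa

Q = 0.229 L/s = 0.229/1000 = 0.000229 m³/s.
Cross-sectional area A = πD²/4 = π(0.0158)²/4 = 0.0001961 m²; mean velocity V = Q/A = 0.000229/0.0001961 = 1.168 m/s.
Reynolds number Re = ρVD/μ = 813 · 1.168 · 0.0158 / 0.00231 = 6495.
Re > 4000 → turbulent. Relative roughness ε/D = 5.3e-05/0.0158 = 0.00335. Haaland: 1/√f = -1.8 log₁₀[(0.00335/3.7)^1.11 + 6.9/6495] = -1.8 log₁₀[0.00042 + 0.00106] = 5.093, so f = 0.03856.
Darcy-Weisbach: ΔP = f(L/D)(ρV²/2) = 0.03856·(1760/0.0158)·(813·1.168²/2) = 0.03856·1.114e+05·554.5 = 2.382e+06 Pa.
ΔP = 2.382e+06 Pa = 2380 kPa.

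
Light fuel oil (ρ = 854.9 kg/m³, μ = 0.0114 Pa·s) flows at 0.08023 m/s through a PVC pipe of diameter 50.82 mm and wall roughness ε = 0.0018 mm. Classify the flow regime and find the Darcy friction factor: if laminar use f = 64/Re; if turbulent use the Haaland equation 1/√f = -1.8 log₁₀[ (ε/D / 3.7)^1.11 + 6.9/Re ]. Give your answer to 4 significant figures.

f ≈ 0.2093

Re = ρVD/μ = 854.9·0.08023·0.05082/0.0114 = 305.8.
Re < 2300 → laminar, so f = 64/Re = 0.2093 (roughness is irrelevant in laminar flow).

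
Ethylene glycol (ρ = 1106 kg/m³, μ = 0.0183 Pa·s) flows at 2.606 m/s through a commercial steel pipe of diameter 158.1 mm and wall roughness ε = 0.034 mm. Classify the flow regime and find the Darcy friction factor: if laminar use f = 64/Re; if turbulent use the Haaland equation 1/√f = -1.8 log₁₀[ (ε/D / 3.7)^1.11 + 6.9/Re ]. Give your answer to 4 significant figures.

Re = ρVD/μ = 1106·2.606·0.1581/0.0183 = 2.49e+04.
Re > 4000 → turbulent. ε/D = 3.4e-05/0.1581 = 0.000215; Haaland: 1/√f = -1.8 log₁₀[1.99e-05 + 0.000277] = 6.349, so f = 0.02481.

f ≈ 0.02481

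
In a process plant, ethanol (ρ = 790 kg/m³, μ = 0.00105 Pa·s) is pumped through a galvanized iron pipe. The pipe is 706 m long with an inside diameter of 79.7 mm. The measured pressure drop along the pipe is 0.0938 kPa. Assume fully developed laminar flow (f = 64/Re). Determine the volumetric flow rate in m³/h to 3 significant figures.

Q ≈ 0.451 m³/h

For laminar flow, f = 64/Re with Re = ρVD/μ, so Darcy-Weisbach reduces to ΔP = 32μLV/D². Solving for V: V = ΔP·D²/(32μL) = 93.8·(0.0797)²/(32·0.00105·706) = 0.02512 m/s.
Check: Re = ρVD/μ = 790·0.02512·0.0797/0.00105 = 1506 < 2300, so the laminar assumption holds.
Q = V·A = 0.02512·(π/4·0.0797²) = 0.0001253 m³/s = 0.451 m³/h.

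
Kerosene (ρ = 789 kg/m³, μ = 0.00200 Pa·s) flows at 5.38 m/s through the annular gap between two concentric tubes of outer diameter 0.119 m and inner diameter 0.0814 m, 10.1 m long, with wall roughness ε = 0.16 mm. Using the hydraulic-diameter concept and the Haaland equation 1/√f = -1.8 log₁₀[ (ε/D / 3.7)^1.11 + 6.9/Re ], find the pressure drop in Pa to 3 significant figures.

ΔP ≈ 92500 Pa

Hydraulic diameter D_h = 4A/P = D_o - D_i = 0.119 - 0.0814 = 0.0376 m.
Re = ρVD_h/μ = 789·5.38·0.0376/0.002 = 7.98e+04.
ε/D_h = 0.00016/0.0376 = 0.00426; Haaland gives 1/√f = -1.8 log₁₀[0.000546+8.65e-05] = 5.758, so f = 0.03016.
ΔP = f(L/D_h)(ρV²/2) = 0.03016·10.1/0.0376·1.142e+04 = 9.252e+04 Pa.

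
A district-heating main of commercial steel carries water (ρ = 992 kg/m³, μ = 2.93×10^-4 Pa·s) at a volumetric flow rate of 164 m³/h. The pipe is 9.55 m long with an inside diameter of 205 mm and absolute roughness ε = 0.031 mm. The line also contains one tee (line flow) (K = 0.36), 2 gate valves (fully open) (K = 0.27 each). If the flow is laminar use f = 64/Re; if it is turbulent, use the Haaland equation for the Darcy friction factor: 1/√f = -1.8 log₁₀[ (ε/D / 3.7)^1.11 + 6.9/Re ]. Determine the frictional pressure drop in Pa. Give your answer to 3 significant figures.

ΔP ≈ 1470 Pa

Q = 164 m³/h = 164/3600 = 0.04556 m³/s.
Cross-sectional area A = πD²/4 = π(0.205)²/4 = 0.03301 m²; mean velocity V = Q/A = 0.04556/0.03301 = 1.38 m/s.
Reynolds number Re = ρVD/μ = 992 · 1.38 · 0.205 / 0.000293 = 9.579e+05.
Re > 4000 → turbulent. Relative roughness ε/D = 3.1e-05/0.205 = 0.000151. Haaland: 1/√f = -1.8 log₁₀[(0.000151/3.7)^1.11 + 6.9/9.579e+05] = -1.8 log₁₀[1.34e-05 + 7.2e-06] = 8.433, so f = 0.01406.
Total minor-loss coefficient ΣK = 1·0.36 + 2·0.27 = 0.9.
ΔP = [f·L/D + ΣK]·(ρV²/2) = [0.01406·9.55/0.205 + 0.9]·(992·1.38²/2) = [0.655 + 0.9]·944.9 = 1469 Pa.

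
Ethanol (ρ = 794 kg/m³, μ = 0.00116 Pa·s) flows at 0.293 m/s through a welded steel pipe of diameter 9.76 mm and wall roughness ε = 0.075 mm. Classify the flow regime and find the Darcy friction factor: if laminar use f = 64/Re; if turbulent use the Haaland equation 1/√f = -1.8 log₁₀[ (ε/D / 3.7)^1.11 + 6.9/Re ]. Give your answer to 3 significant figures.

Re = ρVD/μ = 794·0.293·0.00976/0.00116 = 1957.
Re < 2300 → laminar, so f = 64/Re = 0.0327 (roughness is irrelevant in laminar flow).

f ≈ 0.0327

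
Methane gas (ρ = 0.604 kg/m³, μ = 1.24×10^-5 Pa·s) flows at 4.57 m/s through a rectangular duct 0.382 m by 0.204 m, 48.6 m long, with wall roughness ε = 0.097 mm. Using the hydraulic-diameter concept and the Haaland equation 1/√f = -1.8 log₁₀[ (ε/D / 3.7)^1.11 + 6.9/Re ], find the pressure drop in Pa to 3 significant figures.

Hydraulic diameter D_h = 4A/P = 4·(0.382·0.204)/(2·(0.382+0.204)) = 0.3117/1.172 = 0.266 m.
Re = ρVD_h/μ = 0.604·4.57·0.266/1.24e-05 = 5.92e+04.
ε/D_h = 9.7e-05/0.266 = 0.000365; Haaland gives 1/√f = -1.8 log₁₀[3.57e-05+0.000117] = 6.871, so f = 0.02118.
ΔP = f(L/D_h)(ρV²/2) = 0.02118·48.6/0.266·6.307 = 24.41 Pa.

ΔP ≈ 24.4 Pa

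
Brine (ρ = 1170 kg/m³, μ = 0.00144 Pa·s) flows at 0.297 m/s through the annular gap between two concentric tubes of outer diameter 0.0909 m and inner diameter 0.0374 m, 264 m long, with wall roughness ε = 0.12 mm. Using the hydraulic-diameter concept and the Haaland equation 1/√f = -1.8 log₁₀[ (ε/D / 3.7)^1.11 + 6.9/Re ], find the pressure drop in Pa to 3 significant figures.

Hydraulic diameter D_h = 4A/P = D_o - D_i = 0.0909 - 0.0374 = 0.0535 m.
Re = ρVD_h/μ = 1170·0.297·0.0535/0.00144 = 1.291e+04.
ε/D_h = 0.00012/0.0535 = 0.00224; Haaland gives 1/√f = -1.8 log₁₀[0.000268+0.000534] = 5.572, so f = 0.03221.
ΔP = f(L/D_h)(ρV²/2) = 0.03221·264/0.0535·51.6 = 8202 Pa.

ΔP ≈ 8200 Pa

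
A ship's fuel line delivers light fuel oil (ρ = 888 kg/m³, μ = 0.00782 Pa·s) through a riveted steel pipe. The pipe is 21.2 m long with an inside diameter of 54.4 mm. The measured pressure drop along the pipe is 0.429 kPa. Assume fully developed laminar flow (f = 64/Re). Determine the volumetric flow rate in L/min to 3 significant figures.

For laminar flow, f = 64/Re with Re = ρVD/μ, so Darcy-Weisbach reduces to ΔP = 32μLV/D². Solving for V: V = ΔP·D²/(32μL) = 429·(0.0544)²/(32·0.00782·21.2) = 0.2393 m/s.
Check: Re = ρVD/μ = 888·0.2393·0.0544/0.00782 = 1478 < 2300, so the laminar assumption holds.
Q = V·A = 0.2393·(π/4·0.0544²) = 0.0005562 m³/s = 33.4 L/min.

Q ≈ 33.4 L/min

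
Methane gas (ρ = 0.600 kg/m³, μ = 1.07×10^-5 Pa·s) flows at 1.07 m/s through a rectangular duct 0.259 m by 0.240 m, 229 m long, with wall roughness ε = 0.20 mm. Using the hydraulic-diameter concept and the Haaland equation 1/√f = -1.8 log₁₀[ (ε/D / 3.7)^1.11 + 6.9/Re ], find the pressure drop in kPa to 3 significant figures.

ΔP ≈ 0.00916 kPa

Hydraulic diameter D_h = 4A/P = 4·(0.259·0.24)/(2·(0.259+0.24)) = 0.2486/0.998 = 0.2491 m.
Re = ρVD_h/μ = 0.6·1.07·0.2491/1.07e-05 = 1.495e+04.
ε/D_h = 0.0002/0.2491 = 0.000803; Haaland gives 1/√f = -1.8 log₁₀[8.58e-05+0.000462] = 5.871, so f = 0.02901.
ΔP = f(L/D_h)(ρV²/2) = 0.02901·229/0.2491·0.3435 = 9.159 Pa.
ΔP = 0.00916 kPa.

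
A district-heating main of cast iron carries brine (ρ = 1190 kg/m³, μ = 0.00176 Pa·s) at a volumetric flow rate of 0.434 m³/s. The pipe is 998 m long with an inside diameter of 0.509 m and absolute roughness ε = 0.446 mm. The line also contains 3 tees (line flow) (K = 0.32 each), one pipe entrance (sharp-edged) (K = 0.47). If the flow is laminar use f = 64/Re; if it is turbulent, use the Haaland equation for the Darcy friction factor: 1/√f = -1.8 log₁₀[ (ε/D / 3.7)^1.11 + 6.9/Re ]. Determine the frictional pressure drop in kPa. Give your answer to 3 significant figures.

Cross-sectional area A = πD²/4 = π(0.509)²/4 = 0.2035 m²; mean velocity V = Q/A = 0.434/0.2035 = 2.133 m/s.
Reynolds number Re = ρVD/μ = 1190 · 2.133 · 0.509 / 0.00176 = 7.34e+05.
Re > 4000 → turbulent. Relative roughness ε/D = 0.000446/0.509 = 0.000876. Haaland: 1/√f = -1.8 log₁₀[(0.000876/3.7)^1.11 + 6.9/7.34e+05] = -1.8 log₁₀[9.45e-05 + 9.4e-06] = 7.17, so f = 0.01945.
Total minor-loss coefficient ΣK = 3·0.32 + 1·0.47 = 1.43.
ΔP = [f·L/D + ΣK]·(ρV²/2) = [0.01945·998/0.509 + 1.43]·(1190·2.133²/2) = [38.14 + 1.43]·2707 = 1.071e+05 Pa.
ΔP = 1.071e+05 Pa = 107 kPa.

ΔP ≈ 107 kPa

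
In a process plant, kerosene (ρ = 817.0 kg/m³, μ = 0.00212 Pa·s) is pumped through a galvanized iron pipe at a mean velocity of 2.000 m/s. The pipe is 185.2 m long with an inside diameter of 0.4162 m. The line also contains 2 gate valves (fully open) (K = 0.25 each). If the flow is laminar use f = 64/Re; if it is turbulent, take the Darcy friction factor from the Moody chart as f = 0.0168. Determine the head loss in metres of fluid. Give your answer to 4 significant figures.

h_f ≈ 1.626 m

Reynolds number Re = ρVD/μ = 817 · 2 · 0.4162 / 0.00212 = 3.208e+05.
Re > 4000 → turbulent; use the Moody-chart value f = 0.0168.
Total minor-loss coefficient ΣK = 2·0.25 = 0.5.
ΔP = [f·L/D + ΣK]·(ρV²/2) = [0.0168·185.2/0.4162 + 0.5]·(817·2²/2) = [7.476 + 0.5]·1634 = 1.303e+04 Pa.
Head loss h_f = ΔP/(ρg) = 1.303e+04/(817·9.81) = 1.626 m.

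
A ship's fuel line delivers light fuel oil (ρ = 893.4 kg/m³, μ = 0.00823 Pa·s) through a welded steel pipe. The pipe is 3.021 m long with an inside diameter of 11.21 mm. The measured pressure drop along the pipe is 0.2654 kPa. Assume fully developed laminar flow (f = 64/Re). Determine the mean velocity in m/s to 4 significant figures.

For laminar flow, f = 64/Re with Re = ρVD/μ, so Darcy-Weisbach reduces to ΔP = 32μLV/D². Solving for V: V = ΔP·D²/(32μL) = 265.4·(0.01121)²/(32·0.00823·3.021) = 0.04192 m/s.
Check: Re = ρVD/μ = 893.4·0.04192·0.01121/0.00823 = 51.01 < 2300, so the laminar assumption holds.

V ≈ 0.04192 m/s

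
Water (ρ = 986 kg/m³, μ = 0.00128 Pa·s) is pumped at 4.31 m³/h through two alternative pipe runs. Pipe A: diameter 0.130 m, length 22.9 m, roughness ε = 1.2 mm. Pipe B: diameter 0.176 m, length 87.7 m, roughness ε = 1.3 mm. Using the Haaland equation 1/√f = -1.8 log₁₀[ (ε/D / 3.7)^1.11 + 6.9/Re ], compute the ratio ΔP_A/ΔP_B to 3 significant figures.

ΔP_A/ΔP_B ≈ 1.19

Pipe A: V = Q/A = 0.001197/0.01327 = 0.0902 m/s; Re = 9033; ε/D = 0.00923; Haaland → f = 0.04274; ΔP_A = f(L/D)(ρV²/2) = 30.2 Pa.
Pipe B: V = Q/A = 0.001197/0.02433 = 0.04921 m/s; Re = 6672; ε/D = 0.00739; Haaland → f = 0.04265; ΔP_B = f(L/D)(ρV²/2) = 25.37 Pa.
ΔP_A/ΔP_B = 30.2/25.37 = 1.19.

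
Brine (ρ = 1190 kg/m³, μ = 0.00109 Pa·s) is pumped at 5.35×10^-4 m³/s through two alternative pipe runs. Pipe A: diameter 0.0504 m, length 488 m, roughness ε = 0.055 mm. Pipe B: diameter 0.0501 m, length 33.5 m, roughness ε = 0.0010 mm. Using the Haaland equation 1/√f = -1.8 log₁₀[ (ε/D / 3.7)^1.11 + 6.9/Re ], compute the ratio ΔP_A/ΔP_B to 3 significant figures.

ΔP_A/ΔP_B ≈ 15.0

Pipe A: V = Q/A = 0.000535/0.001995 = 0.2682 m/s; Re = 1.476e+04; ε/D = 0.00109; Haaland → f = 0.02958; ΔP_A = f(L/D)(ρV²/2) = 1.225e+04 Pa.
Pipe B: V = Q/A = 0.000535/0.001971 = 0.2714 m/s; Re = 1.484e+04; ε/D = 2e-05; Haaland → f = 0.02781; ΔP_B = f(L/D)(ρV²/2) = 814.9 Pa.
ΔP_A/ΔP_B = 1.225e+04/814.9 = 15.0.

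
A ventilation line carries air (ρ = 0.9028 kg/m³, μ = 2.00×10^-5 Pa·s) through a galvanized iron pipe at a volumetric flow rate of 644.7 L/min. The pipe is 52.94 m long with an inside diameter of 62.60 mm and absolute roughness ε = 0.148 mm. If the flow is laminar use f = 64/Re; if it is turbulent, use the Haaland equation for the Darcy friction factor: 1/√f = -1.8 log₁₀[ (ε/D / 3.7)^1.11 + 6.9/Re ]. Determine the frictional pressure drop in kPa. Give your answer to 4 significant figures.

ΔP ≈ 0.1588 kPa

Q = 644.7 L/min = 644.7/60000 = 0.01075 m³/s.
Cross-sectional area A = πD²/4 = π(0.0626)²/4 = 0.003078 m²; mean velocity V = Q/A = 0.01075/0.003078 = 3.491 m/s.
Reynolds number Re = ρVD/μ = 0.9028 · 3.491 · 0.0626 / 2e-05 = 9865.
Re > 4000 → turbulent. Relative roughness ε/D = 0.000148/0.0626 = 0.00236. Haaland: 1/√f = -1.8 log₁₀[(0.00236/3.7)^1.11 + 6.9/9865] = -1.8 log₁₀[0.000285 + 0.000699] = 5.413, so f = 0.03413.
Darcy-Weisbach: ΔP = f(L/D)(ρV²/2) = 0.03413·(52.94/0.0626)·(0.9028·3.491²/2) = 0.03413·845.7·5.502 = 158.8 Pa.
ΔP = 158.8 Pa = 0.1588 kPa.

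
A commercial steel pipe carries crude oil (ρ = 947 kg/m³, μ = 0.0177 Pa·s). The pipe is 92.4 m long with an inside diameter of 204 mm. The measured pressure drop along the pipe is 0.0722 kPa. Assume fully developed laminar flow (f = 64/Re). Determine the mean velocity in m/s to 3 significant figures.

For laminar flow, f = 64/Re with Re = ρVD/μ, so Darcy-Weisbach reduces to ΔP = 32μLV/D². Solving for V: V = ΔP·D²/(32μL) = 72.2·(0.204)²/(32·0.0177·92.4) = 0.05741 m/s.
Check: Re = ρVD/μ = 947·0.05741·0.204/0.0177 = 626.6 < 2300, so the laminar assumption holds.

V ≈ 0.0574 m/s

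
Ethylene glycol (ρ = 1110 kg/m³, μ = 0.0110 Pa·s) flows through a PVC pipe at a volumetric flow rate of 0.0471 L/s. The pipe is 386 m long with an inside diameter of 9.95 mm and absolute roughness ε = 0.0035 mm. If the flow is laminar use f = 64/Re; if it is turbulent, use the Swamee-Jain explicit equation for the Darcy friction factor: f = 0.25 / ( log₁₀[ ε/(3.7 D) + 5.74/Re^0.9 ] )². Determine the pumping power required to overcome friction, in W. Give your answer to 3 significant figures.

Q = 0.0471 L/s = 0.0471/1000 = 4.71e-05 m³/s.
Cross-sectional area A = πD²/4 = π(0.00995)²/4 = 7.776e-05 m²; mean velocity V = Q/A = 4.71e-05/7.776e-05 = 0.6057 m/s.
Reynolds number Re = ρVD/μ = 1110 · 0.6057 · 0.00995 / 0.011 = 608.2.
Re < 2300 → laminar flow, so f = 64/Re = 64/608.2 = 0.1052 (the turbulent correlation is not needed).
Darcy-Weisbach: ΔP = f(L/D)(ρV²/2) = 0.1052·(386/0.00995)·(1110·0.6057²/2) = 0.1052·3.879e+04·203.6 = 8.313e+05 Pa.
Pumping power P = QΔP = 4.71e-05·8.313e+05 = 39.16 W = 39.2 W.

P ≈ 39.2 W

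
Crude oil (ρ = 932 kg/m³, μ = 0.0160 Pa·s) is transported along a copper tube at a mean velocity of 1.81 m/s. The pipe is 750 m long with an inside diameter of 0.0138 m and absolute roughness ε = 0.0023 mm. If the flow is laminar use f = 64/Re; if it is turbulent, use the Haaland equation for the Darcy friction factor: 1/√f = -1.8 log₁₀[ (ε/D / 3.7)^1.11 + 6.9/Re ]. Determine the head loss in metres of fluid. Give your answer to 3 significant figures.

Reynolds number Re = ρVD/μ = 932 · 1.81 · 0.0138 / 0.016 = 1455.
Re < 2300 → laminar flow, so f = 64/Re = 64/1455 = 0.04399 (the turbulent correlation is not needed).
Darcy-Weisbach: ΔP = f(L/D)(ρV²/2) = 0.04399·(750/0.0138)·(932·1.81²/2) = 0.04399·5.435e+04·1527 = 3.65e+06 Pa.
Head loss h_f = ΔP/(ρg) = 3.65e+06/(932·9.81) = 399 m.

h_f ≈ 399 m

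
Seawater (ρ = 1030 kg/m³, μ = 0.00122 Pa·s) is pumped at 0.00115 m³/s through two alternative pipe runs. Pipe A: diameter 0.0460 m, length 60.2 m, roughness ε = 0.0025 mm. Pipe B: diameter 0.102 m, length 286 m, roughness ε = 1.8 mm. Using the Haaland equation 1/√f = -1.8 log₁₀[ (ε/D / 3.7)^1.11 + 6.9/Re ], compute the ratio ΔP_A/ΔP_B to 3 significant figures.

Pipe A: V = Q/A = 0.00115/0.001662 = 0.692 m/s; Re = 2.687e+04; ε/D = 5.43e-05; Haaland → f = 0.02404; ΔP_A = f(L/D)(ρV²/2) = 7758 Pa.
Pipe B: V = Q/A = 0.00115/0.008171 = 0.1407 m/s; Re = 1.212e+04; ε/D = 0.0176; Haaland → f = 0.04969; ΔP_B = f(L/D)(ρV²/2) = 1421 Pa.
ΔP_A/ΔP_B = 7758/1421 = 5.46.

ΔP_A/ΔP_B ≈ 5.46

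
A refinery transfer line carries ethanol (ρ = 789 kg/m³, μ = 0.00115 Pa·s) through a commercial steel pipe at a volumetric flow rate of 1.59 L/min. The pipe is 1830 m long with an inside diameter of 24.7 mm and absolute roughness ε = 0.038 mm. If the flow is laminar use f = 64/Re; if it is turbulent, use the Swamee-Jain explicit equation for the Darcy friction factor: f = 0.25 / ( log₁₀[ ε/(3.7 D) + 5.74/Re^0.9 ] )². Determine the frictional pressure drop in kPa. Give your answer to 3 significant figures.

Q = 1.59 L/min = 1.59/60000 = 2.65e-05 m³/s.
Cross-sectional area A = πD²/4 = π(0.0247)²/4 = 0.0004792 m²; mean velocity V = Q/A = 2.65e-05/0.0004792 = 0.0553 m/s.
Reynolds number Re = ρVD/μ = 789 · 0.0553 · 0.0247 / 0.00115 = 937.2.
Re < 2300 → laminar flow, so f = 64/Re = 64/937.2 = 0.06829 (the turbulent correlation is not needed).
Darcy-Weisbach: ΔP = f(L/D)(ρV²/2) = 0.06829·(1830/0.0247)·(789·0.0553²/2) = 0.06829·7.409e+04·1.207 = 6105 Pa.
ΔP = 6105 Pa = 6.10 kPa.

ΔP ≈ 6.10 kPa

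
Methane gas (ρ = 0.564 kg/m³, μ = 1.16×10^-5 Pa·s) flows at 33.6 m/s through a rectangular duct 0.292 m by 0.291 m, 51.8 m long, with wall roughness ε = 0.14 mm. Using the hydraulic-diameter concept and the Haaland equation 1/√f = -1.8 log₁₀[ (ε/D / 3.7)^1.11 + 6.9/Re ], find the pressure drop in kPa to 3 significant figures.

Hydraulic diameter D_h = 4A/P = 4·(0.292·0.291)/(2·(0.292+0.291)) = 0.3399/1.166 = 0.2915 m.
Re = ρVD_h/μ = 0.564·33.6·0.2915/1.16e-05 = 4.762e+05.
ε/D_h = 0.00014/0.2915 = 0.00048; Haaland gives 1/√f = -1.8 log₁₀[4.85e-05+1.45e-05] = 7.561, so f = 0.01749.
ΔP = f(L/D_h)(ρV²/2) = 0.01749·51.8/0.2915·318.4 = 989.5 Pa.
ΔP = 0.990 kPa.

ΔP ≈ 0.990 kPa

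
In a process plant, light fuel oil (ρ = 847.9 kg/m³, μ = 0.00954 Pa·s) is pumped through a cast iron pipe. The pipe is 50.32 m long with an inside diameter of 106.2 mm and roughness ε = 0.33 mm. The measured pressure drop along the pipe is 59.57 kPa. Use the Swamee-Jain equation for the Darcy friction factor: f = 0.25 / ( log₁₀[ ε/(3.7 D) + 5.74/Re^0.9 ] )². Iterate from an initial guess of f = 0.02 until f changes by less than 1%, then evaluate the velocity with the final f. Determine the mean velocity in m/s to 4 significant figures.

V ≈ 3.113 m/s

Rearranging Darcy-Weisbach: V = √(2·ΔP·D/(f·L·ρ)). With ε/D = 0.00033/0.1062 = 0.00311, iterate starting from f = 0.02:
  f = 0.02 → V = √(2·5.957e+04·0.1062/(0.02·50.32·847.9)) = 3.851 m/s; Re = ρVD/μ = 3.635e+04; f → 0.02995
  f = 0.02995 → V = 3.147 m/s; Re = 2.97e+04; f → 0.03057
  f = 0.03057 → V = 3.115 m/s; Re = 2.94e+04; f → 0.0306
Converged (Δf/f < 1%). With the final f = 0.0306: V = √(2·5.957e+04·0.1062/(0.0306·50.32·847.9)) = 3.113 m/s.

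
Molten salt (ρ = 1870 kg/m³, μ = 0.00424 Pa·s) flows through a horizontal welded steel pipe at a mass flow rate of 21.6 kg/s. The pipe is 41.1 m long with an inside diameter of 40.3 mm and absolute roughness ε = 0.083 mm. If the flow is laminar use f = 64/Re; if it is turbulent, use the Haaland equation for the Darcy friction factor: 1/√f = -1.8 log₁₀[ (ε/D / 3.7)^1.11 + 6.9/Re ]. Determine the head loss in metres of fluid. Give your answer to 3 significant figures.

h_f ≈ 105 m

A = πD²/4 = π(0.0403)²/4 = 0.001276 m²; mean velocity V = ṁ/(ρA) = 21.6/(1870 · 0.001276) = 9.055 m/s.
Reynolds number Re = ρVD/μ = 1870 · 9.055 · 0.0403 / 0.00424 = 1.61e+05.
Re > 4000 → turbulent. Relative roughness ε/D = 8.3e-05/0.0403 = 0.00206. Haaland: 1/√f = -1.8 log₁₀[(0.00206/3.7)^1.11 + 6.9/1.61e+05] = -1.8 log₁₀[0.000244 + 4.29e-05] = 6.376, so f = 0.0246.
Darcy-Weisbach: ΔP = f(L/D)(ρV²/2) = 0.0246·(41.1/0.0403)·(1870·9.055²/2) = 0.0246·1020·7.667e+04 = 1.924e+06 Pa.
Head loss h_f = ΔP/(ρg) = 1.924e+06/(1870·9.81) = 105 m.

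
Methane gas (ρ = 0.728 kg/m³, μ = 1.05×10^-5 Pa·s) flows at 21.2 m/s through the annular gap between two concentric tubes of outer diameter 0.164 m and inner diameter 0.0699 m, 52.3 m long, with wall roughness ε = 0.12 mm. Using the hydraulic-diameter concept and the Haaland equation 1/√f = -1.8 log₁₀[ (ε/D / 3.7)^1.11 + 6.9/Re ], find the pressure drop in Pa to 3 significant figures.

ΔP ≈ 2030 Pa

Hydraulic diameter D_h = 4A/P = D_o - D_i = 0.164 - 0.0699 = 0.0941 m.
Re = ρVD_h/μ = 0.728·21.2·0.0941/1.05e-05 = 1.383e+05.
ε/D_h = 0.00012/0.0941 = 0.00128; Haaland gives 1/√f = -1.8 log₁₀[0.000143+4.99e-05] = 6.685, so f = 0.02238.
ΔP = f(L/D_h)(ρV²/2) = 0.02238·52.3/0.0941·163.6 = 2035 Pa.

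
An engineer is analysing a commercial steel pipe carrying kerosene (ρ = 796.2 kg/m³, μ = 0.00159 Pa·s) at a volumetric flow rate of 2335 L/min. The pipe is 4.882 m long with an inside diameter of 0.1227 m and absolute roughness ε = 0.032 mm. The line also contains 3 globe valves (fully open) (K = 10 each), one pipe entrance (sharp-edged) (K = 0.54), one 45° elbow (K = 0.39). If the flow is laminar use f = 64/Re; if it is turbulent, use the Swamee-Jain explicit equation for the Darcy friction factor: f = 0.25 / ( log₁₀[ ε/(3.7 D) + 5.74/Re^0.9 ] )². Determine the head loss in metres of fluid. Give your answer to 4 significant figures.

h_f ≈ 17.46 m

Q = 2335 L/min = 2335/60000 = 0.03892 m³/s.
Cross-sectional area A = πD²/4 = π(0.1227)²/4 = 0.01182 m²; mean velocity V = Q/A = 0.03892/0.01182 = 3.291 m/s.
Reynolds number Re = ρVD/μ = 796.2 · 3.291 · 0.1227 / 0.00159 = 2.022e+05.
Re > 4000 → turbulent. Relative roughness ε/D = 3.2e-05/0.1227 = 0.000261. Swamee-Jain: f = 0.25/(log₁₀[0.000261/3.7 + 5.74/2.022e+05^0.9])² = 0.25/(log₁₀[7.05e-05 + 9.63e-05])² = 0.25/(-3.778)² = 0.01752.
Total minor-loss coefficient ΣK = 3·10 + 1·0.54 + 1·0.39 = 30.9.
ΔP = [f·L/D + ΣK]·(ρV²/2) = [0.01752·4.882/0.1227 + 30.9]·(796.2·3.291²/2) = [0.697 + 30.9]·4312 = 1.364e+05 Pa.
Head loss h_f = ΔP/(ρg) = 1.364e+05/(796.2·9.81) = 17.46 m.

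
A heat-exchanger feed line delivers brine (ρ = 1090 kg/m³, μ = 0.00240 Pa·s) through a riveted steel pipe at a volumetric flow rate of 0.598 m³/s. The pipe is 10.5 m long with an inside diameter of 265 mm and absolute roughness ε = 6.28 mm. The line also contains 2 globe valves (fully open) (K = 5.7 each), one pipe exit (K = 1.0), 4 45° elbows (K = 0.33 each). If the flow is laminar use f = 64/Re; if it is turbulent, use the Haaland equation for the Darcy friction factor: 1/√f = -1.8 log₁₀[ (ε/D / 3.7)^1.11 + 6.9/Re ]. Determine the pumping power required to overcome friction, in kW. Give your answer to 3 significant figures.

P ≈ 605 kW

Cross-sectional area A = πD²/4 = π(0.265)²/4 = 0.05515 m²; mean velocity V = Q/A = 0.598/0.05515 = 10.84 m/s.
Reynolds number Re = ρVD/μ = 1090 · 10.84 · 0.265 / 0.0024 = 1.305e+06.
Re > 4000 → turbulent. Relative roughness ε/D = 0.00628/0.265 = 0.0237. Haaland: 1/√f = -1.8 log₁₀[(0.0237/3.7)^1.11 + 6.9/1.305e+06] = -1.8 log₁₀[0.00367 + 5.29e-06] = 4.381, so f = 0.05209.
Total minor-loss coefficient ΣK = 2·5.7 + 1·1 + 4·0.33 = 13.7.
ΔP = [f·L/D + ΣK]·(ρV²/2) = [0.05209·10.5/0.265 + 13.7]·(1090·10.84²/2) = [2.064 + 13.7]·6.407e+04 = 1.011e+06 Pa.
Pumping power P = QΔP = 0.598·1.011e+06 = 604700 W = 605 kW.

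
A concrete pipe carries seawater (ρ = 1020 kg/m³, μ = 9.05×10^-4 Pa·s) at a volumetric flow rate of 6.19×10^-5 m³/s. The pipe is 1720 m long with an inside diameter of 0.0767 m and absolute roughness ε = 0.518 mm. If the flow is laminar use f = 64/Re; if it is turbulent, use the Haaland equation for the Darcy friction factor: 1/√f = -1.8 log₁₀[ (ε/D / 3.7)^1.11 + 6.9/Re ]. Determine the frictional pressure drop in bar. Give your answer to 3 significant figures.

ΔP ≈ 0.00113 bar

Cross-sectional area A = πD²/4 = π(0.0767)²/4 = 0.00462 m²; mean velocity V = Q/A = 6.19e-05/0.00462 = 0.0134 m/s.
Reynolds number Re = ρVD/μ = 1020 · 0.0134 · 0.0767 / 0.000905 = 1158.
Re < 2300 → laminar flow, so f = 64/Re = 64/1158 = 0.05526 (the turbulent correlation is not needed).
Darcy-Weisbach: ΔP = f(L/D)(ρV²/2) = 0.05526·(1720/0.0767)·(1020·0.0134²/2) = 0.05526·2.243e+04·0.09154 = 113.4 Pa.
ΔP = 113.4 Pa = 0.00113 bar.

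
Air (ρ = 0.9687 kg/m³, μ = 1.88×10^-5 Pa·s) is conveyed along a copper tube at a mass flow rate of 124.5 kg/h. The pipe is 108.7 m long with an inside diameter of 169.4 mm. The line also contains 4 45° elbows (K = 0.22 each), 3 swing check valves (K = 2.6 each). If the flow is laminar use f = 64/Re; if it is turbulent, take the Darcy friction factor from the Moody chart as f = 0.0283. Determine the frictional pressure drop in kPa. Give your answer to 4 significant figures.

ΔP ≈ 0.03262 kPa

ṁ = 124.5 kg/h = 124.5/3600 = 0.03458 kg/s.
A = πD²/4 = π(0.1694)²/4 = 0.02254 m²; mean velocity V = ṁ/(ρA) = 0.03458/(0.9687 · 0.02254) = 1.584 m/s.
Reynolds number Re = ρVD/μ = 0.9687 · 1.584 · 0.1694 / 1.88e-05 = 1.383e+04.
Re > 4000 → turbulent; use the Moody-chart value f = 0.0283.
Total minor-loss coefficient ΣK = 4·0.22 + 3·2.6 = 8.68.
ΔP = [f·L/D + ΣK]·(ρV²/2) = [0.0283·108.7/0.1694 + 8.68]·(0.9687·1.584²/2) = [18.16 + 8.68]·1.215 = 32.62 Pa.
ΔP = 32.62 Pa = 0.03262 kPa.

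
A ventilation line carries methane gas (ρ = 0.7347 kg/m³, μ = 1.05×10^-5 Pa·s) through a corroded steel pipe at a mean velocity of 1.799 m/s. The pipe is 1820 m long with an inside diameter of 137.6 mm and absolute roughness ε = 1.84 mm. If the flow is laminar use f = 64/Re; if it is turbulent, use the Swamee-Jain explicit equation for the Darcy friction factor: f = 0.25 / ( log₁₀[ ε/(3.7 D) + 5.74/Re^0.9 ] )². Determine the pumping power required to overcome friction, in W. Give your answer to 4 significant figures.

Reynolds number Re = ρVD/μ = 0.7347 · 1.799 · 0.1376 / 1.05e-05 = 1.732e+04.
Re > 4000 → turbulent. Relative roughness ε/D = 0.00184/0.1376 = 0.0134. Swamee-Jain: f = 0.25/(log₁₀[0.0134/3.7 + 5.74/1.732e+04^0.9])² = 0.25/(log₁₀[0.00361 + 0.000879])² = 0.25/(-2.347)² = 0.04537.
Darcy-Weisbach: ΔP = f(L/D)(ρV²/2) = 0.04537·(1820/0.1376)·(0.7347·1.799²/2) = 0.04537·1.323e+04·1.189 = 713.4 Pa.
Q = V·A = 1.799·0.01487 = 0.02675 m³/s.
Pumping power P = QΔP = 0.02675·713.4 = 19.086 W = 19.09 W.

P ≈ 19.09 W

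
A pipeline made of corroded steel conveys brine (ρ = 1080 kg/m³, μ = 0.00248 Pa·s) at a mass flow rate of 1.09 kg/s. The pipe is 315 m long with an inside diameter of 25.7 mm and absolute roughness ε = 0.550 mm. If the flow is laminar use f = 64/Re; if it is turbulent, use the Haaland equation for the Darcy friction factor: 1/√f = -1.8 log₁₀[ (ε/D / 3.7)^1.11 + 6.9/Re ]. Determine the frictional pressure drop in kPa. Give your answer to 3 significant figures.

ΔP ≈ 1290 kPa

A = πD²/4 = π(0.0257)²/4 = 0.0005187 m²; mean velocity V = ṁ/(ρA) = 1.09/(1080 · 0.0005187) = 1.946 m/s.
Reynolds number Re = ρVD/μ = 1080 · 1.946 · 0.0257 / 0.00248 = 2.177e+04.
Re > 4000 → turbulent. Relative roughness ε/D = 0.00055/0.0257 = 0.0214. Haaland: 1/√f = -1.8 log₁₀[(0.0214/3.7)^1.11 + 6.9/2.177e+04] = -1.8 log₁₀[0.00328 + 0.000317] = 4.399, so f = 0.05168.
Darcy-Weisbach: ΔP = f(L/D)(ρV²/2) = 0.05168·(315/0.0257)·(1080·1.946²/2) = 0.05168·1.226e+04·2044 = 1.295e+06 Pa.
ΔP = 1.295e+06 Pa = 1290 kPa.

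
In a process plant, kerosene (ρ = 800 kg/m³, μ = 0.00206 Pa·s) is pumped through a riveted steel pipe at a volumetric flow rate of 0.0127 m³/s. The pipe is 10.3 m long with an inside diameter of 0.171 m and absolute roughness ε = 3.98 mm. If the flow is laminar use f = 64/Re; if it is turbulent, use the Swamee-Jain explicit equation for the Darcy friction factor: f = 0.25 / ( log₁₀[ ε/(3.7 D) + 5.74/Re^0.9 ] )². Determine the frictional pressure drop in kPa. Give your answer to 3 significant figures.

Cross-sectional area A = πD²/4 = π(0.171)²/4 = 0.02297 m²; mean velocity V = Q/A = 0.0127/0.02297 = 0.553 m/s.
Reynolds number Re = ρVD/μ = 800 · 0.553 · 0.171 / 0.00206 = 3.672e+04.
Re > 4000 → turbulent. Relative roughness ε/D = 0.00398/0.171 = 0.0233. Swamee-Jain: f = 0.25/(log₁₀[0.0233/3.7 + 5.74/3.672e+04^0.9])² = 0.25/(log₁₀[0.00629 + 0.000447])² = 0.25/(-2.171)² = 0.05302.
Darcy-Weisbach: ΔP = f(L/D)(ρV²/2) = 0.05302·(10.3/0.171)·(800·0.553²/2) = 0.05302·60.23·122.3 = 390.6 Pa.
ΔP = 390.6 Pa = 0.391 kPa.

ΔP ≈ 0.391 kPa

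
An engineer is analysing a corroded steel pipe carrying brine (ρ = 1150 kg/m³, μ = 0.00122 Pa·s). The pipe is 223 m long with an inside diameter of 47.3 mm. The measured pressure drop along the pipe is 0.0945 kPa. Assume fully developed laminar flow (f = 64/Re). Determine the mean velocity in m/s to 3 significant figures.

V ≈ 0.0243 m/s

For laminar flow, f = 64/Re with Re = ρVD/μ, so Darcy-Weisbach reduces to ΔP = 32μLV/D². Solving for V: V = ΔP·D²/(32μL) = 94.5·(0.0473)²/(32·0.00122·223) = 0.02429 m/s.
Check: Re = ρVD/μ = 1150·0.02429·0.0473/0.00122 = 1083 < 2300, so the laminar assumption holds.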